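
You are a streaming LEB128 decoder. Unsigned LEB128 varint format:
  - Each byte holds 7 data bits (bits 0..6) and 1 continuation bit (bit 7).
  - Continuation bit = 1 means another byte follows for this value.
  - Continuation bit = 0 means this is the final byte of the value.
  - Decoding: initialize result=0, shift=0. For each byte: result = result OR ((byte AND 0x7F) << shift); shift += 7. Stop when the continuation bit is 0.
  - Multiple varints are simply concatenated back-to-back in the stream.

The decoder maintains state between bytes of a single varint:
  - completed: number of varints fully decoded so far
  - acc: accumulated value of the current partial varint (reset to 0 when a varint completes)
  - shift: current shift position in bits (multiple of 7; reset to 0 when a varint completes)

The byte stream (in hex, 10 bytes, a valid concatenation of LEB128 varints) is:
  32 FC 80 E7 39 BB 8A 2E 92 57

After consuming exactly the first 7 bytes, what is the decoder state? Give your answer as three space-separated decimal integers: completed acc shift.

Answer: 2 1339 14

Derivation:
byte[0]=0x32 cont=0 payload=0x32: varint #1 complete (value=50); reset -> completed=1 acc=0 shift=0
byte[1]=0xFC cont=1 payload=0x7C: acc |= 124<<0 -> completed=1 acc=124 shift=7
byte[2]=0x80 cont=1 payload=0x00: acc |= 0<<7 -> completed=1 acc=124 shift=14
byte[3]=0xE7 cont=1 payload=0x67: acc |= 103<<14 -> completed=1 acc=1687676 shift=21
byte[4]=0x39 cont=0 payload=0x39: varint #2 complete (value=121225340); reset -> completed=2 acc=0 shift=0
byte[5]=0xBB cont=1 payload=0x3B: acc |= 59<<0 -> completed=2 acc=59 shift=7
byte[6]=0x8A cont=1 payload=0x0A: acc |= 10<<7 -> completed=2 acc=1339 shift=14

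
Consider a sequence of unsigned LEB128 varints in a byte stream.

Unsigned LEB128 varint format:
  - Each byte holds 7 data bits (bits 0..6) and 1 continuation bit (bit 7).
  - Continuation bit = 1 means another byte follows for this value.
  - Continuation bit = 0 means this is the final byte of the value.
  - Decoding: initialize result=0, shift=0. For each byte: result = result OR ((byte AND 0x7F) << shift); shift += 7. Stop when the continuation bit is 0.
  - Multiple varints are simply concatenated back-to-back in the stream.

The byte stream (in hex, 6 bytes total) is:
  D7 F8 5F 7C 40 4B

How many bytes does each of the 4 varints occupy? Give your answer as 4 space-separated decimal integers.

  byte[0]=0xD7 cont=1 payload=0x57=87: acc |= 87<<0 -> acc=87 shift=7
  byte[1]=0xF8 cont=1 payload=0x78=120: acc |= 120<<7 -> acc=15447 shift=14
  byte[2]=0x5F cont=0 payload=0x5F=95: acc |= 95<<14 -> acc=1571927 shift=21 [end]
Varint 1: bytes[0:3] = D7 F8 5F -> value 1571927 (3 byte(s))
  byte[3]=0x7C cont=0 payload=0x7C=124: acc |= 124<<0 -> acc=124 shift=7 [end]
Varint 2: bytes[3:4] = 7C -> value 124 (1 byte(s))
  byte[4]=0x40 cont=0 payload=0x40=64: acc |= 64<<0 -> acc=64 shift=7 [end]
Varint 3: bytes[4:5] = 40 -> value 64 (1 byte(s))
  byte[5]=0x4B cont=0 payload=0x4B=75: acc |= 75<<0 -> acc=75 shift=7 [end]
Varint 4: bytes[5:6] = 4B -> value 75 (1 byte(s))

Answer: 3 1 1 1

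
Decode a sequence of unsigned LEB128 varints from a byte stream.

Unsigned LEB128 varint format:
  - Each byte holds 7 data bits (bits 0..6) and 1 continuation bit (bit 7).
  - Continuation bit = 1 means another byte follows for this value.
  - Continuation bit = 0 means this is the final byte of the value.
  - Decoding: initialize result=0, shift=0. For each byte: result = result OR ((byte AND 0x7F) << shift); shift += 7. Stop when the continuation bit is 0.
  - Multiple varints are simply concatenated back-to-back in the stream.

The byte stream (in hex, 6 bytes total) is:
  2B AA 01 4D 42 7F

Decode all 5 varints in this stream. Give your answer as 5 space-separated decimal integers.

Answer: 43 170 77 66 127

Derivation:
  byte[0]=0x2B cont=0 payload=0x2B=43: acc |= 43<<0 -> acc=43 shift=7 [end]
Varint 1: bytes[0:1] = 2B -> value 43 (1 byte(s))
  byte[1]=0xAA cont=1 payload=0x2A=42: acc |= 42<<0 -> acc=42 shift=7
  byte[2]=0x01 cont=0 payload=0x01=1: acc |= 1<<7 -> acc=170 shift=14 [end]
Varint 2: bytes[1:3] = AA 01 -> value 170 (2 byte(s))
  byte[3]=0x4D cont=0 payload=0x4D=77: acc |= 77<<0 -> acc=77 shift=7 [end]
Varint 3: bytes[3:4] = 4D -> value 77 (1 byte(s))
  byte[4]=0x42 cont=0 payload=0x42=66: acc |= 66<<0 -> acc=66 shift=7 [end]
Varint 4: bytes[4:5] = 42 -> value 66 (1 byte(s))
  byte[5]=0x7F cont=0 payload=0x7F=127: acc |= 127<<0 -> acc=127 shift=7 [end]
Varint 5: bytes[5:6] = 7F -> value 127 (1 byte(s))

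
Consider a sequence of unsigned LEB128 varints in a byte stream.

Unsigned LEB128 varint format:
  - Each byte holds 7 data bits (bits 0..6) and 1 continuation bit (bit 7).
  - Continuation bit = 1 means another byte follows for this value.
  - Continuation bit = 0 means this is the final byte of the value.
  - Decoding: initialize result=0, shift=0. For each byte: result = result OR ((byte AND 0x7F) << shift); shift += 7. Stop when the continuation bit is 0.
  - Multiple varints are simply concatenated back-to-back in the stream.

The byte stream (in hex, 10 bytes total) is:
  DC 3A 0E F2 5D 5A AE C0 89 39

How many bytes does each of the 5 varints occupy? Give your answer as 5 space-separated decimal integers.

  byte[0]=0xDC cont=1 payload=0x5C=92: acc |= 92<<0 -> acc=92 shift=7
  byte[1]=0x3A cont=0 payload=0x3A=58: acc |= 58<<7 -> acc=7516 shift=14 [end]
Varint 1: bytes[0:2] = DC 3A -> value 7516 (2 byte(s))
  byte[2]=0x0E cont=0 payload=0x0E=14: acc |= 14<<0 -> acc=14 shift=7 [end]
Varint 2: bytes[2:3] = 0E -> value 14 (1 byte(s))
  byte[3]=0xF2 cont=1 payload=0x72=114: acc |= 114<<0 -> acc=114 shift=7
  byte[4]=0x5D cont=0 payload=0x5D=93: acc |= 93<<7 -> acc=12018 shift=14 [end]
Varint 3: bytes[3:5] = F2 5D -> value 12018 (2 byte(s))
  byte[5]=0x5A cont=0 payload=0x5A=90: acc |= 90<<0 -> acc=90 shift=7 [end]
Varint 4: bytes[5:6] = 5A -> value 90 (1 byte(s))
  byte[6]=0xAE cont=1 payload=0x2E=46: acc |= 46<<0 -> acc=46 shift=7
  byte[7]=0xC0 cont=1 payload=0x40=64: acc |= 64<<7 -> acc=8238 shift=14
  byte[8]=0x89 cont=1 payload=0x09=9: acc |= 9<<14 -> acc=155694 shift=21
  byte[9]=0x39 cont=0 payload=0x39=57: acc |= 57<<21 -> acc=119693358 shift=28 [end]
Varint 5: bytes[6:10] = AE C0 89 39 -> value 119693358 (4 byte(s))

Answer: 2 1 2 1 4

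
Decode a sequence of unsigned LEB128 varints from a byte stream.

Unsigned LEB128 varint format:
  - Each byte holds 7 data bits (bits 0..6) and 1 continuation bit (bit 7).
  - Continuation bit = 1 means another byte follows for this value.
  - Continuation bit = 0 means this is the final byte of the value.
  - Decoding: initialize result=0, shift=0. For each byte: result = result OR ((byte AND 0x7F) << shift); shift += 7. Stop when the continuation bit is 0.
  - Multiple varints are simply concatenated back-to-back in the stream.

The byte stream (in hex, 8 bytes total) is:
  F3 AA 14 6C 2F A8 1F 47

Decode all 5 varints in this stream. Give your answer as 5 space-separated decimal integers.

  byte[0]=0xF3 cont=1 payload=0x73=115: acc |= 115<<0 -> acc=115 shift=7
  byte[1]=0xAA cont=1 payload=0x2A=42: acc |= 42<<7 -> acc=5491 shift=14
  byte[2]=0x14 cont=0 payload=0x14=20: acc |= 20<<14 -> acc=333171 shift=21 [end]
Varint 1: bytes[0:3] = F3 AA 14 -> value 333171 (3 byte(s))
  byte[3]=0x6C cont=0 payload=0x6C=108: acc |= 108<<0 -> acc=108 shift=7 [end]
Varint 2: bytes[3:4] = 6C -> value 108 (1 byte(s))
  byte[4]=0x2F cont=0 payload=0x2F=47: acc |= 47<<0 -> acc=47 shift=7 [end]
Varint 3: bytes[4:5] = 2F -> value 47 (1 byte(s))
  byte[5]=0xA8 cont=1 payload=0x28=40: acc |= 40<<0 -> acc=40 shift=7
  byte[6]=0x1F cont=0 payload=0x1F=31: acc |= 31<<7 -> acc=4008 shift=14 [end]
Varint 4: bytes[5:7] = A8 1F -> value 4008 (2 byte(s))
  byte[7]=0x47 cont=0 payload=0x47=71: acc |= 71<<0 -> acc=71 shift=7 [end]
Varint 5: bytes[7:8] = 47 -> value 71 (1 byte(s))

Answer: 333171 108 47 4008 71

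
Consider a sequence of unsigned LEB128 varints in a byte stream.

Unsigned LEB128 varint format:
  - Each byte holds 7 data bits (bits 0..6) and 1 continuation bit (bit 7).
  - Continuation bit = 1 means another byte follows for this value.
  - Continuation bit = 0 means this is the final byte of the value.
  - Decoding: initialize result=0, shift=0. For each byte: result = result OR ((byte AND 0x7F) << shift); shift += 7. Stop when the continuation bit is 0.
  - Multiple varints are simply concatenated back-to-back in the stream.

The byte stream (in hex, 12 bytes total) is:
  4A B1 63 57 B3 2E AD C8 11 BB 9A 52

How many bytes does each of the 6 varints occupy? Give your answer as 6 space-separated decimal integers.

  byte[0]=0x4A cont=0 payload=0x4A=74: acc |= 74<<0 -> acc=74 shift=7 [end]
Varint 1: bytes[0:1] = 4A -> value 74 (1 byte(s))
  byte[1]=0xB1 cont=1 payload=0x31=49: acc |= 49<<0 -> acc=49 shift=7
  byte[2]=0x63 cont=0 payload=0x63=99: acc |= 99<<7 -> acc=12721 shift=14 [end]
Varint 2: bytes[1:3] = B1 63 -> value 12721 (2 byte(s))
  byte[3]=0x57 cont=0 payload=0x57=87: acc |= 87<<0 -> acc=87 shift=7 [end]
Varint 3: bytes[3:4] = 57 -> value 87 (1 byte(s))
  byte[4]=0xB3 cont=1 payload=0x33=51: acc |= 51<<0 -> acc=51 shift=7
  byte[5]=0x2E cont=0 payload=0x2E=46: acc |= 46<<7 -> acc=5939 shift=14 [end]
Varint 4: bytes[4:6] = B3 2E -> value 5939 (2 byte(s))
  byte[6]=0xAD cont=1 payload=0x2D=45: acc |= 45<<0 -> acc=45 shift=7
  byte[7]=0xC8 cont=1 payload=0x48=72: acc |= 72<<7 -> acc=9261 shift=14
  byte[8]=0x11 cont=0 payload=0x11=17: acc |= 17<<14 -> acc=287789 shift=21 [end]
Varint 5: bytes[6:9] = AD C8 11 -> value 287789 (3 byte(s))
  byte[9]=0xBB cont=1 payload=0x3B=59: acc |= 59<<0 -> acc=59 shift=7
  byte[10]=0x9A cont=1 payload=0x1A=26: acc |= 26<<7 -> acc=3387 shift=14
  byte[11]=0x52 cont=0 payload=0x52=82: acc |= 82<<14 -> acc=1346875 shift=21 [end]
Varint 6: bytes[9:12] = BB 9A 52 -> value 1346875 (3 byte(s))

Answer: 1 2 1 2 3 3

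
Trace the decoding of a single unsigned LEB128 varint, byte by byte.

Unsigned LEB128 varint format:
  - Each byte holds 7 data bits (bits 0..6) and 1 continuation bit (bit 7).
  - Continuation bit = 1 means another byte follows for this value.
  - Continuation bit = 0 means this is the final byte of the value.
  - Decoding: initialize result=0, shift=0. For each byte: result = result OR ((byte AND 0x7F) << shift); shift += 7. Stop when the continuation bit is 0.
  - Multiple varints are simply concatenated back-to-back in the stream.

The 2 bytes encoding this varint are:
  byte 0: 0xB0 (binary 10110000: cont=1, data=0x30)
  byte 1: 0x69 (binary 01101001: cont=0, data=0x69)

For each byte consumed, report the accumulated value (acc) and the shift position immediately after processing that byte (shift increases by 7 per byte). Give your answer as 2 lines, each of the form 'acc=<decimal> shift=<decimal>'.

byte 0=0xB0: payload=0x30=48, contrib = 48<<0 = 48; acc -> 48, shift -> 7
byte 1=0x69: payload=0x69=105, contrib = 105<<7 = 13440; acc -> 13488, shift -> 14

Answer: acc=48 shift=7
acc=13488 shift=14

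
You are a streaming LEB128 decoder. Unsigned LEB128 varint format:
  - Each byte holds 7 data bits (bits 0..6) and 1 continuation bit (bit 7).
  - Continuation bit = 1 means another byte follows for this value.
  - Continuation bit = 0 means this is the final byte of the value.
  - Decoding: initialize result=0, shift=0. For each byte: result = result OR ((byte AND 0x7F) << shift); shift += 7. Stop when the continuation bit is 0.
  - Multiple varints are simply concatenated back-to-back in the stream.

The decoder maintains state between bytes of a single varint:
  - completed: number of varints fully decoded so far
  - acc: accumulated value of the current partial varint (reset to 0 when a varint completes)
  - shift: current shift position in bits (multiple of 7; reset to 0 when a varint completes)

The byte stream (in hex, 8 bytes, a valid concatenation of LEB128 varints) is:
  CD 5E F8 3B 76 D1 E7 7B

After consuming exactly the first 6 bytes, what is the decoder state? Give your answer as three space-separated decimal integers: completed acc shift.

Answer: 3 81 7

Derivation:
byte[0]=0xCD cont=1 payload=0x4D: acc |= 77<<0 -> completed=0 acc=77 shift=7
byte[1]=0x5E cont=0 payload=0x5E: varint #1 complete (value=12109); reset -> completed=1 acc=0 shift=0
byte[2]=0xF8 cont=1 payload=0x78: acc |= 120<<0 -> completed=1 acc=120 shift=7
byte[3]=0x3B cont=0 payload=0x3B: varint #2 complete (value=7672); reset -> completed=2 acc=0 shift=0
byte[4]=0x76 cont=0 payload=0x76: varint #3 complete (value=118); reset -> completed=3 acc=0 shift=0
byte[5]=0xD1 cont=1 payload=0x51: acc |= 81<<0 -> completed=3 acc=81 shift=7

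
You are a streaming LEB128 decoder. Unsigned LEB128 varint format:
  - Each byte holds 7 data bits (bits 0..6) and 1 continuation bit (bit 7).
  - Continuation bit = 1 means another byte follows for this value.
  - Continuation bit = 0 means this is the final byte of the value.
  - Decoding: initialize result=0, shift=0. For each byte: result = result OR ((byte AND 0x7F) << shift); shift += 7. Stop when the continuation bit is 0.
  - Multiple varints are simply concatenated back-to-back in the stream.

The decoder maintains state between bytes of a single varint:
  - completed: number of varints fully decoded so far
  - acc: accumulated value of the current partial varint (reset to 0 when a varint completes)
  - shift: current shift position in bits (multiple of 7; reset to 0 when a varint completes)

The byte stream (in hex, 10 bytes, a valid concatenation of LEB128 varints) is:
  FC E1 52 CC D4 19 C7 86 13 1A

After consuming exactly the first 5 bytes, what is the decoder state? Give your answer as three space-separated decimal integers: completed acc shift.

byte[0]=0xFC cont=1 payload=0x7C: acc |= 124<<0 -> completed=0 acc=124 shift=7
byte[1]=0xE1 cont=1 payload=0x61: acc |= 97<<7 -> completed=0 acc=12540 shift=14
byte[2]=0x52 cont=0 payload=0x52: varint #1 complete (value=1356028); reset -> completed=1 acc=0 shift=0
byte[3]=0xCC cont=1 payload=0x4C: acc |= 76<<0 -> completed=1 acc=76 shift=7
byte[4]=0xD4 cont=1 payload=0x54: acc |= 84<<7 -> completed=1 acc=10828 shift=14

Answer: 1 10828 14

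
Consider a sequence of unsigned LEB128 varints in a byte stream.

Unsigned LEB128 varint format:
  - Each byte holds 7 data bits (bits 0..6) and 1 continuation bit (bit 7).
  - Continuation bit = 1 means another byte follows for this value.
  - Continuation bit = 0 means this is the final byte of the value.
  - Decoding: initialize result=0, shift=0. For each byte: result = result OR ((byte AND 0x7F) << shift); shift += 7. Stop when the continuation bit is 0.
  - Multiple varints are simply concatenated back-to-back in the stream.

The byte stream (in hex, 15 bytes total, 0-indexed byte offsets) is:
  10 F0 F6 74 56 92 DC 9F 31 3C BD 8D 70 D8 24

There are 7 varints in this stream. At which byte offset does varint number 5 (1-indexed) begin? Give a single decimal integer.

Answer: 9

Derivation:
  byte[0]=0x10 cont=0 payload=0x10=16: acc |= 16<<0 -> acc=16 shift=7 [end]
Varint 1: bytes[0:1] = 10 -> value 16 (1 byte(s))
  byte[1]=0xF0 cont=1 payload=0x70=112: acc |= 112<<0 -> acc=112 shift=7
  byte[2]=0xF6 cont=1 payload=0x76=118: acc |= 118<<7 -> acc=15216 shift=14
  byte[3]=0x74 cont=0 payload=0x74=116: acc |= 116<<14 -> acc=1915760 shift=21 [end]
Varint 2: bytes[1:4] = F0 F6 74 -> value 1915760 (3 byte(s))
  byte[4]=0x56 cont=0 payload=0x56=86: acc |= 86<<0 -> acc=86 shift=7 [end]
Varint 3: bytes[4:5] = 56 -> value 86 (1 byte(s))
  byte[5]=0x92 cont=1 payload=0x12=18: acc |= 18<<0 -> acc=18 shift=7
  byte[6]=0xDC cont=1 payload=0x5C=92: acc |= 92<<7 -> acc=11794 shift=14
  byte[7]=0x9F cont=1 payload=0x1F=31: acc |= 31<<14 -> acc=519698 shift=21
  byte[8]=0x31 cont=0 payload=0x31=49: acc |= 49<<21 -> acc=103280146 shift=28 [end]
Varint 4: bytes[5:9] = 92 DC 9F 31 -> value 103280146 (4 byte(s))
  byte[9]=0x3C cont=0 payload=0x3C=60: acc |= 60<<0 -> acc=60 shift=7 [end]
Varint 5: bytes[9:10] = 3C -> value 60 (1 byte(s))
  byte[10]=0xBD cont=1 payload=0x3D=61: acc |= 61<<0 -> acc=61 shift=7
  byte[11]=0x8D cont=1 payload=0x0D=13: acc |= 13<<7 -> acc=1725 shift=14
  byte[12]=0x70 cont=0 payload=0x70=112: acc |= 112<<14 -> acc=1836733 shift=21 [end]
Varint 6: bytes[10:13] = BD 8D 70 -> value 1836733 (3 byte(s))
  byte[13]=0xD8 cont=1 payload=0x58=88: acc |= 88<<0 -> acc=88 shift=7
  byte[14]=0x24 cont=0 payload=0x24=36: acc |= 36<<7 -> acc=4696 shift=14 [end]
Varint 7: bytes[13:15] = D8 24 -> value 4696 (2 byte(s))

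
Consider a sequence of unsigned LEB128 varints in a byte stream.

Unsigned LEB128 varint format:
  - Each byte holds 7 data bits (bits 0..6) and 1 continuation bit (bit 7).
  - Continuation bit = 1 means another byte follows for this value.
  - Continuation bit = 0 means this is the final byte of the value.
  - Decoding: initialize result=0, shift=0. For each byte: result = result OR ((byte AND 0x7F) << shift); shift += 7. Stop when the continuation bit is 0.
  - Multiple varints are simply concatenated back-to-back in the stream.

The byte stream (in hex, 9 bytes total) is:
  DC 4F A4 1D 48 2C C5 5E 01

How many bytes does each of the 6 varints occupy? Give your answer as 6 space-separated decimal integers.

Answer: 2 2 1 1 2 1

Derivation:
  byte[0]=0xDC cont=1 payload=0x5C=92: acc |= 92<<0 -> acc=92 shift=7
  byte[1]=0x4F cont=0 payload=0x4F=79: acc |= 79<<7 -> acc=10204 shift=14 [end]
Varint 1: bytes[0:2] = DC 4F -> value 10204 (2 byte(s))
  byte[2]=0xA4 cont=1 payload=0x24=36: acc |= 36<<0 -> acc=36 shift=7
  byte[3]=0x1D cont=0 payload=0x1D=29: acc |= 29<<7 -> acc=3748 shift=14 [end]
Varint 2: bytes[2:4] = A4 1D -> value 3748 (2 byte(s))
  byte[4]=0x48 cont=0 payload=0x48=72: acc |= 72<<0 -> acc=72 shift=7 [end]
Varint 3: bytes[4:5] = 48 -> value 72 (1 byte(s))
  byte[5]=0x2C cont=0 payload=0x2C=44: acc |= 44<<0 -> acc=44 shift=7 [end]
Varint 4: bytes[5:6] = 2C -> value 44 (1 byte(s))
  byte[6]=0xC5 cont=1 payload=0x45=69: acc |= 69<<0 -> acc=69 shift=7
  byte[7]=0x5E cont=0 payload=0x5E=94: acc |= 94<<7 -> acc=12101 shift=14 [end]
Varint 5: bytes[6:8] = C5 5E -> value 12101 (2 byte(s))
  byte[8]=0x01 cont=0 payload=0x01=1: acc |= 1<<0 -> acc=1 shift=7 [end]
Varint 6: bytes[8:9] = 01 -> value 1 (1 byte(s))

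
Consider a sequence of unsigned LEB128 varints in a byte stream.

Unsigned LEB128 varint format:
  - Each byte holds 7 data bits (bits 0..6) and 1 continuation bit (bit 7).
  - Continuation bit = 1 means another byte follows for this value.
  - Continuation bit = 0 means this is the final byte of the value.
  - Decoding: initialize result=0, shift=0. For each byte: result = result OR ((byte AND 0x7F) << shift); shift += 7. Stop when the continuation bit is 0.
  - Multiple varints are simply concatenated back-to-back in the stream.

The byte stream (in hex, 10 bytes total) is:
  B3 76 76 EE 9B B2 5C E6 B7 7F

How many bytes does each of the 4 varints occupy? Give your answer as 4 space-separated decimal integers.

Answer: 2 1 4 3

Derivation:
  byte[0]=0xB3 cont=1 payload=0x33=51: acc |= 51<<0 -> acc=51 shift=7
  byte[1]=0x76 cont=0 payload=0x76=118: acc |= 118<<7 -> acc=15155 shift=14 [end]
Varint 1: bytes[0:2] = B3 76 -> value 15155 (2 byte(s))
  byte[2]=0x76 cont=0 payload=0x76=118: acc |= 118<<0 -> acc=118 shift=7 [end]
Varint 2: bytes[2:3] = 76 -> value 118 (1 byte(s))
  byte[3]=0xEE cont=1 payload=0x6E=110: acc |= 110<<0 -> acc=110 shift=7
  byte[4]=0x9B cont=1 payload=0x1B=27: acc |= 27<<7 -> acc=3566 shift=14
  byte[5]=0xB2 cont=1 payload=0x32=50: acc |= 50<<14 -> acc=822766 shift=21
  byte[6]=0x5C cont=0 payload=0x5C=92: acc |= 92<<21 -> acc=193760750 shift=28 [end]
Varint 3: bytes[3:7] = EE 9B B2 5C -> value 193760750 (4 byte(s))
  byte[7]=0xE6 cont=1 payload=0x66=102: acc |= 102<<0 -> acc=102 shift=7
  byte[8]=0xB7 cont=1 payload=0x37=55: acc |= 55<<7 -> acc=7142 shift=14
  byte[9]=0x7F cont=0 payload=0x7F=127: acc |= 127<<14 -> acc=2087910 shift=21 [end]
Varint 4: bytes[7:10] = E6 B7 7F -> value 2087910 (3 byte(s))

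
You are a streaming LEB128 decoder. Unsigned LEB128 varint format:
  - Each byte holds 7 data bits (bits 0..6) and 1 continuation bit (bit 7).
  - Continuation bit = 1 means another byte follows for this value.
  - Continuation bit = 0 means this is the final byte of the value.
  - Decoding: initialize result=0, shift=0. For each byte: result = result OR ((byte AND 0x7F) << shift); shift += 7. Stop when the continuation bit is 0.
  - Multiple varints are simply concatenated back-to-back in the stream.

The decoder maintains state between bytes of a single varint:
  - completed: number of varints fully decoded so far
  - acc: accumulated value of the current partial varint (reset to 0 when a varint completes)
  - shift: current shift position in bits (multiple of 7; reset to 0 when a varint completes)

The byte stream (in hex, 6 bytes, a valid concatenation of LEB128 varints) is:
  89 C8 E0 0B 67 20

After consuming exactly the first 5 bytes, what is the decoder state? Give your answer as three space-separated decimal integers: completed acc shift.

Answer: 2 0 0

Derivation:
byte[0]=0x89 cont=1 payload=0x09: acc |= 9<<0 -> completed=0 acc=9 shift=7
byte[1]=0xC8 cont=1 payload=0x48: acc |= 72<<7 -> completed=0 acc=9225 shift=14
byte[2]=0xE0 cont=1 payload=0x60: acc |= 96<<14 -> completed=0 acc=1582089 shift=21
byte[3]=0x0B cont=0 payload=0x0B: varint #1 complete (value=24650761); reset -> completed=1 acc=0 shift=0
byte[4]=0x67 cont=0 payload=0x67: varint #2 complete (value=103); reset -> completed=2 acc=0 shift=0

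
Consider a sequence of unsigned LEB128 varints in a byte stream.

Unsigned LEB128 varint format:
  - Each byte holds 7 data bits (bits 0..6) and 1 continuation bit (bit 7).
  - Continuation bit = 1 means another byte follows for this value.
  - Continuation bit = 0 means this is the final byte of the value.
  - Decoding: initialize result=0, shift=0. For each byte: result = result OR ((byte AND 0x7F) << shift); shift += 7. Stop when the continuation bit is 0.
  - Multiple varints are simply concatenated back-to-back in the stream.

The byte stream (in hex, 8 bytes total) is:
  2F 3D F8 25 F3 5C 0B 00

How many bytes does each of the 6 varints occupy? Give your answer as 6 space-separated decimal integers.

Answer: 1 1 2 2 1 1

Derivation:
  byte[0]=0x2F cont=0 payload=0x2F=47: acc |= 47<<0 -> acc=47 shift=7 [end]
Varint 1: bytes[0:1] = 2F -> value 47 (1 byte(s))
  byte[1]=0x3D cont=0 payload=0x3D=61: acc |= 61<<0 -> acc=61 shift=7 [end]
Varint 2: bytes[1:2] = 3D -> value 61 (1 byte(s))
  byte[2]=0xF8 cont=1 payload=0x78=120: acc |= 120<<0 -> acc=120 shift=7
  byte[3]=0x25 cont=0 payload=0x25=37: acc |= 37<<7 -> acc=4856 shift=14 [end]
Varint 3: bytes[2:4] = F8 25 -> value 4856 (2 byte(s))
  byte[4]=0xF3 cont=1 payload=0x73=115: acc |= 115<<0 -> acc=115 shift=7
  byte[5]=0x5C cont=0 payload=0x5C=92: acc |= 92<<7 -> acc=11891 shift=14 [end]
Varint 4: bytes[4:6] = F3 5C -> value 11891 (2 byte(s))
  byte[6]=0x0B cont=0 payload=0x0B=11: acc |= 11<<0 -> acc=11 shift=7 [end]
Varint 5: bytes[6:7] = 0B -> value 11 (1 byte(s))
  byte[7]=0x00 cont=0 payload=0x00=0: acc |= 0<<0 -> acc=0 shift=7 [end]
Varint 6: bytes[7:8] = 00 -> value 0 (1 byte(s))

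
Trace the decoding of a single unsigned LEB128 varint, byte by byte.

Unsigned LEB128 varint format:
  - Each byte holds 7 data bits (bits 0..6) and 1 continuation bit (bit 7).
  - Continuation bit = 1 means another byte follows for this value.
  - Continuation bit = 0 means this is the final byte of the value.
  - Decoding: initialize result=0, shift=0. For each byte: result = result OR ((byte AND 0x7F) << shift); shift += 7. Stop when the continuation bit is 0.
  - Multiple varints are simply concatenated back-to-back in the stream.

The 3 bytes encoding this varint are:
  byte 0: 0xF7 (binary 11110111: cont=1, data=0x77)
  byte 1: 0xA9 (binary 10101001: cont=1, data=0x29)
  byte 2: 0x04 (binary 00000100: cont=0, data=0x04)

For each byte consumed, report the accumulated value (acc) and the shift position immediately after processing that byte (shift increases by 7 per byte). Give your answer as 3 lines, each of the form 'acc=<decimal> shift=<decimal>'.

byte 0=0xF7: payload=0x77=119, contrib = 119<<0 = 119; acc -> 119, shift -> 7
byte 1=0xA9: payload=0x29=41, contrib = 41<<7 = 5248; acc -> 5367, shift -> 14
byte 2=0x04: payload=0x04=4, contrib = 4<<14 = 65536; acc -> 70903, shift -> 21

Answer: acc=119 shift=7
acc=5367 shift=14
acc=70903 shift=21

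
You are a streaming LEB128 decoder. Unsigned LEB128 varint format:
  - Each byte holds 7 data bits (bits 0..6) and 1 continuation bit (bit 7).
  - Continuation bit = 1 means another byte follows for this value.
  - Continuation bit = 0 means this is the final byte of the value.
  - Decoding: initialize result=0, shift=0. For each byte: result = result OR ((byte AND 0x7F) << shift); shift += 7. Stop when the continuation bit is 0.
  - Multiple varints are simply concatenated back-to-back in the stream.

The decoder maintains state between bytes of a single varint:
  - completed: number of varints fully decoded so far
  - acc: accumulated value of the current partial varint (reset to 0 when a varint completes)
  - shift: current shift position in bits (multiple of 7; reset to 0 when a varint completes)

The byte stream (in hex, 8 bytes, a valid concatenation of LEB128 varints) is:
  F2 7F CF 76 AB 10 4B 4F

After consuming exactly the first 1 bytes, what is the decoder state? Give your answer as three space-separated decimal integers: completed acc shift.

byte[0]=0xF2 cont=1 payload=0x72: acc |= 114<<0 -> completed=0 acc=114 shift=7

Answer: 0 114 7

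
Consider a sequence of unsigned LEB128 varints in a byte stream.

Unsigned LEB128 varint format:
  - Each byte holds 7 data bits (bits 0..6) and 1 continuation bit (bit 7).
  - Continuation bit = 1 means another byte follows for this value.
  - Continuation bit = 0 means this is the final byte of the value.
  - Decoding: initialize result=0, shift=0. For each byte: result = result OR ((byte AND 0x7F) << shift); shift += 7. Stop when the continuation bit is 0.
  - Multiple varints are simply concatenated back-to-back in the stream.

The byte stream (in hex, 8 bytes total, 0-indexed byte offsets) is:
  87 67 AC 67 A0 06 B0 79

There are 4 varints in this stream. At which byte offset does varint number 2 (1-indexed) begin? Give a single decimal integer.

Answer: 2

Derivation:
  byte[0]=0x87 cont=1 payload=0x07=7: acc |= 7<<0 -> acc=7 shift=7
  byte[1]=0x67 cont=0 payload=0x67=103: acc |= 103<<7 -> acc=13191 shift=14 [end]
Varint 1: bytes[0:2] = 87 67 -> value 13191 (2 byte(s))
  byte[2]=0xAC cont=1 payload=0x2C=44: acc |= 44<<0 -> acc=44 shift=7
  byte[3]=0x67 cont=0 payload=0x67=103: acc |= 103<<7 -> acc=13228 shift=14 [end]
Varint 2: bytes[2:4] = AC 67 -> value 13228 (2 byte(s))
  byte[4]=0xA0 cont=1 payload=0x20=32: acc |= 32<<0 -> acc=32 shift=7
  byte[5]=0x06 cont=0 payload=0x06=6: acc |= 6<<7 -> acc=800 shift=14 [end]
Varint 3: bytes[4:6] = A0 06 -> value 800 (2 byte(s))
  byte[6]=0xB0 cont=1 payload=0x30=48: acc |= 48<<0 -> acc=48 shift=7
  byte[7]=0x79 cont=0 payload=0x79=121: acc |= 121<<7 -> acc=15536 shift=14 [end]
Varint 4: bytes[6:8] = B0 79 -> value 15536 (2 byte(s))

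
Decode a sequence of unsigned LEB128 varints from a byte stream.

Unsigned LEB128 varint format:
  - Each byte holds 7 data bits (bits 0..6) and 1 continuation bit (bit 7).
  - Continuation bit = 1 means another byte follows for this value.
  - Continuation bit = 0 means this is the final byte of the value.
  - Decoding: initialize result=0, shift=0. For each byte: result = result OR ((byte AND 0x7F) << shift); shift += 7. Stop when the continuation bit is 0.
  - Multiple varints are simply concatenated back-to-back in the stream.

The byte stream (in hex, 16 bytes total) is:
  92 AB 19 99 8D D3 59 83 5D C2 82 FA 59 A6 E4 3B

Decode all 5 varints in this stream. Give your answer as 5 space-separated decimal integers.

Answer: 415122 188008089 11907 188645698 979494

Derivation:
  byte[0]=0x92 cont=1 payload=0x12=18: acc |= 18<<0 -> acc=18 shift=7
  byte[1]=0xAB cont=1 payload=0x2B=43: acc |= 43<<7 -> acc=5522 shift=14
  byte[2]=0x19 cont=0 payload=0x19=25: acc |= 25<<14 -> acc=415122 shift=21 [end]
Varint 1: bytes[0:3] = 92 AB 19 -> value 415122 (3 byte(s))
  byte[3]=0x99 cont=1 payload=0x19=25: acc |= 25<<0 -> acc=25 shift=7
  byte[4]=0x8D cont=1 payload=0x0D=13: acc |= 13<<7 -> acc=1689 shift=14
  byte[5]=0xD3 cont=1 payload=0x53=83: acc |= 83<<14 -> acc=1361561 shift=21
  byte[6]=0x59 cont=0 payload=0x59=89: acc |= 89<<21 -> acc=188008089 shift=28 [end]
Varint 2: bytes[3:7] = 99 8D D3 59 -> value 188008089 (4 byte(s))
  byte[7]=0x83 cont=1 payload=0x03=3: acc |= 3<<0 -> acc=3 shift=7
  byte[8]=0x5D cont=0 payload=0x5D=93: acc |= 93<<7 -> acc=11907 shift=14 [end]
Varint 3: bytes[7:9] = 83 5D -> value 11907 (2 byte(s))
  byte[9]=0xC2 cont=1 payload=0x42=66: acc |= 66<<0 -> acc=66 shift=7
  byte[10]=0x82 cont=1 payload=0x02=2: acc |= 2<<7 -> acc=322 shift=14
  byte[11]=0xFA cont=1 payload=0x7A=122: acc |= 122<<14 -> acc=1999170 shift=21
  byte[12]=0x59 cont=0 payload=0x59=89: acc |= 89<<21 -> acc=188645698 shift=28 [end]
Varint 4: bytes[9:13] = C2 82 FA 59 -> value 188645698 (4 byte(s))
  byte[13]=0xA6 cont=1 payload=0x26=38: acc |= 38<<0 -> acc=38 shift=7
  byte[14]=0xE4 cont=1 payload=0x64=100: acc |= 100<<7 -> acc=12838 shift=14
  byte[15]=0x3B cont=0 payload=0x3B=59: acc |= 59<<14 -> acc=979494 shift=21 [end]
Varint 5: bytes[13:16] = A6 E4 3B -> value 979494 (3 byte(s))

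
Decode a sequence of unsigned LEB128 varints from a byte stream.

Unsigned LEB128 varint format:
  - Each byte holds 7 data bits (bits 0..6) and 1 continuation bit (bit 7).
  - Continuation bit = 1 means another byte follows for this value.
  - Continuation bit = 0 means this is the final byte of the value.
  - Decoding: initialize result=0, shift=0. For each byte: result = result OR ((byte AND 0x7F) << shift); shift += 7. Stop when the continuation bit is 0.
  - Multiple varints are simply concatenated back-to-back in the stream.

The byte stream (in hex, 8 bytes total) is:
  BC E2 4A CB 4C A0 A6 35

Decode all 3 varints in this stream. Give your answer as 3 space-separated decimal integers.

  byte[0]=0xBC cont=1 payload=0x3C=60: acc |= 60<<0 -> acc=60 shift=7
  byte[1]=0xE2 cont=1 payload=0x62=98: acc |= 98<<7 -> acc=12604 shift=14
  byte[2]=0x4A cont=0 payload=0x4A=74: acc |= 74<<14 -> acc=1225020 shift=21 [end]
Varint 1: bytes[0:3] = BC E2 4A -> value 1225020 (3 byte(s))
  byte[3]=0xCB cont=1 payload=0x4B=75: acc |= 75<<0 -> acc=75 shift=7
  byte[4]=0x4C cont=0 payload=0x4C=76: acc |= 76<<7 -> acc=9803 shift=14 [end]
Varint 2: bytes[3:5] = CB 4C -> value 9803 (2 byte(s))
  byte[5]=0xA0 cont=1 payload=0x20=32: acc |= 32<<0 -> acc=32 shift=7
  byte[6]=0xA6 cont=1 payload=0x26=38: acc |= 38<<7 -> acc=4896 shift=14
  byte[7]=0x35 cont=0 payload=0x35=53: acc |= 53<<14 -> acc=873248 shift=21 [end]
Varint 3: bytes[5:8] = A0 A6 35 -> value 873248 (3 byte(s))

Answer: 1225020 9803 873248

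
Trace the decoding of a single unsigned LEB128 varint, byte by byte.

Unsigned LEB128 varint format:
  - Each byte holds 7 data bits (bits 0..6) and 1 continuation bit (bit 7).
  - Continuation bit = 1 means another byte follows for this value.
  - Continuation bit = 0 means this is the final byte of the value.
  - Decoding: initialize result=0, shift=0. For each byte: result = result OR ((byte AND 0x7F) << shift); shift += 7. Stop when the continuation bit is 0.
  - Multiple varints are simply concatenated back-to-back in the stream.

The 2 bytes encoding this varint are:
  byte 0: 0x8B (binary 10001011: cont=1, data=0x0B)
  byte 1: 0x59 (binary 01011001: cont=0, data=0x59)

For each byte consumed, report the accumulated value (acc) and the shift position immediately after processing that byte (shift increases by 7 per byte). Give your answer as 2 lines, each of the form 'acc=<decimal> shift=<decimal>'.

byte 0=0x8B: payload=0x0B=11, contrib = 11<<0 = 11; acc -> 11, shift -> 7
byte 1=0x59: payload=0x59=89, contrib = 89<<7 = 11392; acc -> 11403, shift -> 14

Answer: acc=11 shift=7
acc=11403 shift=14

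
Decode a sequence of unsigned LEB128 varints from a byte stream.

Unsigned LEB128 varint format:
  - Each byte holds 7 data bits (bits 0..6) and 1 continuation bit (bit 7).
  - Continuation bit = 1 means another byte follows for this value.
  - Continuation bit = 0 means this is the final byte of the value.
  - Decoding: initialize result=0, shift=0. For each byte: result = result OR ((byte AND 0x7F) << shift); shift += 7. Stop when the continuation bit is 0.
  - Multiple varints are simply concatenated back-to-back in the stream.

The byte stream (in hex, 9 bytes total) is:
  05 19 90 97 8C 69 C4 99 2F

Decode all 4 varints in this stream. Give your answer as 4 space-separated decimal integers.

  byte[0]=0x05 cont=0 payload=0x05=5: acc |= 5<<0 -> acc=5 shift=7 [end]
Varint 1: bytes[0:1] = 05 -> value 5 (1 byte(s))
  byte[1]=0x19 cont=0 payload=0x19=25: acc |= 25<<0 -> acc=25 shift=7 [end]
Varint 2: bytes[1:2] = 19 -> value 25 (1 byte(s))
  byte[2]=0x90 cont=1 payload=0x10=16: acc |= 16<<0 -> acc=16 shift=7
  byte[3]=0x97 cont=1 payload=0x17=23: acc |= 23<<7 -> acc=2960 shift=14
  byte[4]=0x8C cont=1 payload=0x0C=12: acc |= 12<<14 -> acc=199568 shift=21
  byte[5]=0x69 cont=0 payload=0x69=105: acc |= 105<<21 -> acc=220400528 shift=28 [end]
Varint 3: bytes[2:6] = 90 97 8C 69 -> value 220400528 (4 byte(s))
  byte[6]=0xC4 cont=1 payload=0x44=68: acc |= 68<<0 -> acc=68 shift=7
  byte[7]=0x99 cont=1 payload=0x19=25: acc |= 25<<7 -> acc=3268 shift=14
  byte[8]=0x2F cont=0 payload=0x2F=47: acc |= 47<<14 -> acc=773316 shift=21 [end]
Varint 4: bytes[6:9] = C4 99 2F -> value 773316 (3 byte(s))

Answer: 5 25 220400528 773316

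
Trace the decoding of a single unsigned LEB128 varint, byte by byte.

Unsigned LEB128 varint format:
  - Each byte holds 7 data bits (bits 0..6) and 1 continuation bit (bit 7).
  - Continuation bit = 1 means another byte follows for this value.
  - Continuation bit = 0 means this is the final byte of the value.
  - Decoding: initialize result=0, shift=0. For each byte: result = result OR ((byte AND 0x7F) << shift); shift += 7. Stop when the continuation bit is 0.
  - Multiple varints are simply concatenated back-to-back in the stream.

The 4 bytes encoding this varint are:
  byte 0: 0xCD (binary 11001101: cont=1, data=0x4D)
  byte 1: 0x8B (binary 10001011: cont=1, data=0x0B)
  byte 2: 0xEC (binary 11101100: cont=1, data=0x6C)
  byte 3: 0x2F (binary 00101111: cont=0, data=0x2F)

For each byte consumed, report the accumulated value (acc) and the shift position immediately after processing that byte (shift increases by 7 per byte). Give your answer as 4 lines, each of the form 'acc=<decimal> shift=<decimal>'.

byte 0=0xCD: payload=0x4D=77, contrib = 77<<0 = 77; acc -> 77, shift -> 7
byte 1=0x8B: payload=0x0B=11, contrib = 11<<7 = 1408; acc -> 1485, shift -> 14
byte 2=0xEC: payload=0x6C=108, contrib = 108<<14 = 1769472; acc -> 1770957, shift -> 21
byte 3=0x2F: payload=0x2F=47, contrib = 47<<21 = 98566144; acc -> 100337101, shift -> 28

Answer: acc=77 shift=7
acc=1485 shift=14
acc=1770957 shift=21
acc=100337101 shift=28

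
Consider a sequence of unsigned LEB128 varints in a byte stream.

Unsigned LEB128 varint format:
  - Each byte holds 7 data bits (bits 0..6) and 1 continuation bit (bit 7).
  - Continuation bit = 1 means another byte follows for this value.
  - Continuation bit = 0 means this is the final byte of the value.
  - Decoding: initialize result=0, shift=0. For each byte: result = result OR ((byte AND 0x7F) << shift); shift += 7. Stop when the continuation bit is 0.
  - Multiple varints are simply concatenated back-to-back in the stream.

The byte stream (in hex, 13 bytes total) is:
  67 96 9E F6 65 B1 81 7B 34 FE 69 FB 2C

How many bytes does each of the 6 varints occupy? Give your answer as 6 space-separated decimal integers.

  byte[0]=0x67 cont=0 payload=0x67=103: acc |= 103<<0 -> acc=103 shift=7 [end]
Varint 1: bytes[0:1] = 67 -> value 103 (1 byte(s))
  byte[1]=0x96 cont=1 payload=0x16=22: acc |= 22<<0 -> acc=22 shift=7
  byte[2]=0x9E cont=1 payload=0x1E=30: acc |= 30<<7 -> acc=3862 shift=14
  byte[3]=0xF6 cont=1 payload=0x76=118: acc |= 118<<14 -> acc=1937174 shift=21
  byte[4]=0x65 cont=0 payload=0x65=101: acc |= 101<<21 -> acc=213749526 shift=28 [end]
Varint 2: bytes[1:5] = 96 9E F6 65 -> value 213749526 (4 byte(s))
  byte[5]=0xB1 cont=1 payload=0x31=49: acc |= 49<<0 -> acc=49 shift=7
  byte[6]=0x81 cont=1 payload=0x01=1: acc |= 1<<7 -> acc=177 shift=14
  byte[7]=0x7B cont=0 payload=0x7B=123: acc |= 123<<14 -> acc=2015409 shift=21 [end]
Varint 3: bytes[5:8] = B1 81 7B -> value 2015409 (3 byte(s))
  byte[8]=0x34 cont=0 payload=0x34=52: acc |= 52<<0 -> acc=52 shift=7 [end]
Varint 4: bytes[8:9] = 34 -> value 52 (1 byte(s))
  byte[9]=0xFE cont=1 payload=0x7E=126: acc |= 126<<0 -> acc=126 shift=7
  byte[10]=0x69 cont=0 payload=0x69=105: acc |= 105<<7 -> acc=13566 shift=14 [end]
Varint 5: bytes[9:11] = FE 69 -> value 13566 (2 byte(s))
  byte[11]=0xFB cont=1 payload=0x7B=123: acc |= 123<<0 -> acc=123 shift=7
  byte[12]=0x2C cont=0 payload=0x2C=44: acc |= 44<<7 -> acc=5755 shift=14 [end]
Varint 6: bytes[11:13] = FB 2C -> value 5755 (2 byte(s))

Answer: 1 4 3 1 2 2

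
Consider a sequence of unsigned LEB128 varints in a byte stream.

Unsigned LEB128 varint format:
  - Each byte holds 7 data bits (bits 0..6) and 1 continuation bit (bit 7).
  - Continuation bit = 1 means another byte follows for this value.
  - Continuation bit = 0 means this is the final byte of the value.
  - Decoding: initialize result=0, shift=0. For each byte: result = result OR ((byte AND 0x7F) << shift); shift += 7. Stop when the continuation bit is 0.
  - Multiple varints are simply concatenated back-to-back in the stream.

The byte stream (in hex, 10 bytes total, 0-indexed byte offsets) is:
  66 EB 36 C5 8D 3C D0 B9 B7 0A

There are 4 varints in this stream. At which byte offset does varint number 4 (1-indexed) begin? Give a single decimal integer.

Answer: 6

Derivation:
  byte[0]=0x66 cont=0 payload=0x66=102: acc |= 102<<0 -> acc=102 shift=7 [end]
Varint 1: bytes[0:1] = 66 -> value 102 (1 byte(s))
  byte[1]=0xEB cont=1 payload=0x6B=107: acc |= 107<<0 -> acc=107 shift=7
  byte[2]=0x36 cont=0 payload=0x36=54: acc |= 54<<7 -> acc=7019 shift=14 [end]
Varint 2: bytes[1:3] = EB 36 -> value 7019 (2 byte(s))
  byte[3]=0xC5 cont=1 payload=0x45=69: acc |= 69<<0 -> acc=69 shift=7
  byte[4]=0x8D cont=1 payload=0x0D=13: acc |= 13<<7 -> acc=1733 shift=14
  byte[5]=0x3C cont=0 payload=0x3C=60: acc |= 60<<14 -> acc=984773 shift=21 [end]
Varint 3: bytes[3:6] = C5 8D 3C -> value 984773 (3 byte(s))
  byte[6]=0xD0 cont=1 payload=0x50=80: acc |= 80<<0 -> acc=80 shift=7
  byte[7]=0xB9 cont=1 payload=0x39=57: acc |= 57<<7 -> acc=7376 shift=14
  byte[8]=0xB7 cont=1 payload=0x37=55: acc |= 55<<14 -> acc=908496 shift=21
  byte[9]=0x0A cont=0 payload=0x0A=10: acc |= 10<<21 -> acc=21880016 shift=28 [end]
Varint 4: bytes[6:10] = D0 B9 B7 0A -> value 21880016 (4 byte(s))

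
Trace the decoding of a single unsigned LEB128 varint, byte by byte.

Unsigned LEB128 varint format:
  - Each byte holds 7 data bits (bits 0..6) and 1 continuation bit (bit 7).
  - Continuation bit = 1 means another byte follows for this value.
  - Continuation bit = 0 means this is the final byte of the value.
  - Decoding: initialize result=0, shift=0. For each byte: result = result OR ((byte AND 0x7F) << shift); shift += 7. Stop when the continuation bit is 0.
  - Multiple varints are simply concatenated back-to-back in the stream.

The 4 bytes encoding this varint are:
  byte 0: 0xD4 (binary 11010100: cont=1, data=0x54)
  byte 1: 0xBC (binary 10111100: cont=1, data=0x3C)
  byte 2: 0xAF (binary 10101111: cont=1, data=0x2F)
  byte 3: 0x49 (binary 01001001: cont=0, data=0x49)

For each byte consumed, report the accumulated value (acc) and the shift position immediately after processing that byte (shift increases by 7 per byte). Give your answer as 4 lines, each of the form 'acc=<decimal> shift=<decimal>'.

Answer: acc=84 shift=7
acc=7764 shift=14
acc=777812 shift=21
acc=153869908 shift=28

Derivation:
byte 0=0xD4: payload=0x54=84, contrib = 84<<0 = 84; acc -> 84, shift -> 7
byte 1=0xBC: payload=0x3C=60, contrib = 60<<7 = 7680; acc -> 7764, shift -> 14
byte 2=0xAF: payload=0x2F=47, contrib = 47<<14 = 770048; acc -> 777812, shift -> 21
byte 3=0x49: payload=0x49=73, contrib = 73<<21 = 153092096; acc -> 153869908, shift -> 28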